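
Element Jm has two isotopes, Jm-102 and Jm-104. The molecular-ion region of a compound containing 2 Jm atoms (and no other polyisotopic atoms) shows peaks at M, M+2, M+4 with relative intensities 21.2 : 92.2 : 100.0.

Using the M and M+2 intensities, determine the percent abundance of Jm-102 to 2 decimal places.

31.50%

If p is the fraction of Jm that is Jm-102, then I(M+2)/I(M) = [C(2,1)·p^1·(1−p)] / p^2 = 2·(1−p)/p = 92.2/21.2 = 4.3491
(1−p)/p = 4.3491/2 = 2.1745  ⇒  p = 1/(1 + 2.1745) = 0.3150
Jm-102: 31.50%, Jm-104: 68.50%.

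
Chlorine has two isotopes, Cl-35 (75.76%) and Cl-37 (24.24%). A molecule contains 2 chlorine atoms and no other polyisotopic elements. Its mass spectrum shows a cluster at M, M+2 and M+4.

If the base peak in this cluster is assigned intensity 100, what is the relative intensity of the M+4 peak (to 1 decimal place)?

(0.7576 + 0.2424)^2 gives M 0.5740, M+2 0.3673, M+4 0.0588; the largest is M.
P(M) = C(2,0) × 0.7576^2 × 0.2424^0 = 1 × 0.57395776 × 1.0000 = 0.573958 (base)
P(M+4) = C(2,2) × 0.7576^0 × 0.2424^2 = 1 × 1.0000 × 0.05875776 = 0.058758
Relative intensity = 0.058758 / 0.573958 × 100 = 10.2

10.2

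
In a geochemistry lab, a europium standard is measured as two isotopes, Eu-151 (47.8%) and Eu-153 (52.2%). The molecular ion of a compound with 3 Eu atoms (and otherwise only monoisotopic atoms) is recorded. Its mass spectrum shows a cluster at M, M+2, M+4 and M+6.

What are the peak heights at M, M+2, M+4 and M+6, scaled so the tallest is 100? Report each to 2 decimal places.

27.95 : 91.57 : 100.00 : 36.40

Each Eu atom is independently Eu-151 (p = 0.478) or Eu-153 (q = 0.522); the cluster is the binomial expansion (p + q)^3.
P(M) = 0.478^3 = 0.109215
P(M+2) = 3 × 0.478^2 × 0.522^1 = 0.357806
P(M+4) = 3 × 0.478^1 × 0.522^2 = 0.390742
P(M+6) = 0.522^3 = 0.142237
The M+4 peak is largest (0.390742); scaling to 100 gives 27.95 : 91.57 : 100.00 : 36.40.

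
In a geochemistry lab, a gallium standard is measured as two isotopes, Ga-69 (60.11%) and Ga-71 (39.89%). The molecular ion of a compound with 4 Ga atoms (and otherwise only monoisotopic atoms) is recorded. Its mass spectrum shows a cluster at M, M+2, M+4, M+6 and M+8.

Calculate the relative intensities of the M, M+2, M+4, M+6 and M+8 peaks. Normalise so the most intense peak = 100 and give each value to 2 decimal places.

Expanding (0.6011 + 0.3989)^4:
P(M) = 0.6011^4 = 0.130553
P(M+2) = 4 × 0.6011^3 × 0.3989^1 = 0.346549
P(M+4) = 6 × 0.6011^2 × 0.3989^2 = 0.344963
P(M+6) = 4 × 0.6011^1 × 0.3989^3 = 0.152616
P(M+8) = 0.3989^4 = 0.025320
The M+2 peak is largest (0.346549); scaling to 100 gives 37.67 : 100.00 : 99.54 : 44.04 : 7.31.

37.67 : 100.00 : 99.54 : 44.04 : 7.31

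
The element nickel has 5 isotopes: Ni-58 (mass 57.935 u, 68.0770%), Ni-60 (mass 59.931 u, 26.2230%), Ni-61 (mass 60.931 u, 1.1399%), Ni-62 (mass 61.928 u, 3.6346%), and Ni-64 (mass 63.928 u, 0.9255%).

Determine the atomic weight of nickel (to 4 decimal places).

Average mass = Σ (abundance × isotope mass) = 0.680770 × 57.935 + 0.262230 × 59.931 + 0.011399 × 60.931 + 0.036346 × 61.928 + 0.009255 × 63.928
= 39.44041 + 15.71571 + 0.69455 + 2.25084 + 0.59165 = 58.69316 u

58.6932 u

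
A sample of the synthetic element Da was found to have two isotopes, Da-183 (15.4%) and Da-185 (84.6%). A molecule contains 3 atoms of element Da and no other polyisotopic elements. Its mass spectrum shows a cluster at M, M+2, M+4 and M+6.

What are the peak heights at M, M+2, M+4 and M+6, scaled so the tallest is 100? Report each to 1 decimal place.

Expanding (0.154 + 0.846)^3:
P(M) = 0.154^3 = 0.003652
P(M+2) = 3 × 0.154^2 × 0.846^1 = 0.060191
P(M+4) = 3 × 0.154^1 × 0.846^2 = 0.330661
P(M+6) = 0.846^3 = 0.605496
The M+6 peak is largest (0.605496); scaling to 100 gives 0.6 : 9.9 : 54.6 : 100.0.

0.6 : 9.9 : 54.6 : 100.0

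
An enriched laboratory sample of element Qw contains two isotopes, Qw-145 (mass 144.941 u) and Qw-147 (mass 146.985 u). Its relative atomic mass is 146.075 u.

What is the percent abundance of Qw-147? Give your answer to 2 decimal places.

55.48%

Let x be the fractional abundance of Qw-145; then Qw-147 has abundance 1 − x.
144.941·x + 146.985·(1 − x) = 146.075
(144.941 − 146.985)·x = 146.075 − 146.985
x = -0.910 / -2.044 = 0.44521 → 44.52% Qw-145, 55.48% Qw-147.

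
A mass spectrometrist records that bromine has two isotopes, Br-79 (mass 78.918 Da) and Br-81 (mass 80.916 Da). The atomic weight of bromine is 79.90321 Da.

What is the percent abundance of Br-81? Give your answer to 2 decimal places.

With x = fraction of Br-79 (so Br-81 is 1 − x):
78.918·x + 80.916·(1 − x) = 79.90321
(78.918 − 80.916)·x = 79.90321 − 80.916
x = -1.01279 / -1.998 = 0.50690 → 50.69% Br-79, 49.31% Br-81.

49.31%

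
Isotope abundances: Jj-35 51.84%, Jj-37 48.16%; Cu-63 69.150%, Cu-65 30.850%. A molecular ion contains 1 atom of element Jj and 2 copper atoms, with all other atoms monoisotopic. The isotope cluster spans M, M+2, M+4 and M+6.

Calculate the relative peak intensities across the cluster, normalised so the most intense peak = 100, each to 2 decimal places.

Element Jj pattern (n=1): 0.5184 : 0.4816
Copper pattern (n=2): 0.47817225 : 0.4266555 : 0.09517225
Convolve the two distributions (both contribute in 2-u steps):
  M: 0.5184×0.47817225 = 0.247884
  M+2: 0.5184×0.4266555 + 0.4816×0.47817225 = 0.451466
  M+4: 0.5184×0.09517225 + 0.4816×0.4266555 = 0.254815
  M+6: 0.4816×0.09517225 = 0.045835
Scale to base peak (0.451466) = 100: 54.91 : 100.00 : 56.44 : 10.15

54.91 : 100.00 : 56.44 : 10.15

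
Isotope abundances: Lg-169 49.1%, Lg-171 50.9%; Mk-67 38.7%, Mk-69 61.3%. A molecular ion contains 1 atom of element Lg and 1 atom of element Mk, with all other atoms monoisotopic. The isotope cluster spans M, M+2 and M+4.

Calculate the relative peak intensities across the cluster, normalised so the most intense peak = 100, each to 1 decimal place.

38.2 : 100.0 : 62.7

Element Lg pattern (n=1): 0.4910 : 0.5090
Element Mk pattern (n=1): 0.3870 : 0.6130
Convolve the two distributions (both contribute in 2-u steps):
  M: 0.4910×0.3870 = 0.190017
  M+2: 0.4910×0.6130 + 0.5090×0.3870 = 0.497966
  M+4: 0.5090×0.6130 = 0.312017
Scale to base peak (0.497966) = 100: 38.2 : 100.0 : 62.7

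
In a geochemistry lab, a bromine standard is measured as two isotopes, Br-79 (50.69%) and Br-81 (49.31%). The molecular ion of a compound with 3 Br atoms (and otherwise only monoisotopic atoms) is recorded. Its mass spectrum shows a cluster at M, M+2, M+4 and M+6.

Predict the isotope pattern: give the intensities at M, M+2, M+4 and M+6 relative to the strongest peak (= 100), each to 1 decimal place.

The 3 Br atoms are independent, so intensities follow the terms of (0.5069 + 0.4931)^3.
P(M) = 0.5069^3 = 0.130247
P(M+2) = 3 × 0.5069^2 × 0.4931^1 = 0.380103
P(M+4) = 3 × 0.5069^1 × 0.4931^2 = 0.369755
P(M+6) = 0.4931^3 = 0.119896
The M+2 peak is largest (0.380103); scaling to 100 gives 34.3 : 100.0 : 97.3 : 31.5.

34.3 : 100.0 : 97.3 : 31.5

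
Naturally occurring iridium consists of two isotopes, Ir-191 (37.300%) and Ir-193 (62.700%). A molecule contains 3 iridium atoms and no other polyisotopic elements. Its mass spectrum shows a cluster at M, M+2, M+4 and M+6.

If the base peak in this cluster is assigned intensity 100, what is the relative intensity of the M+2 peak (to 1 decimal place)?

Binomial terms of (0.37300 + 0.62700)^3: M 0.0519, M+2 0.2617, M+4 0.4399, M+6 0.2465 → M+4 is the base peak.
P(M+4) = C(3,2) × 0.37300^1 × 0.62700^2 = 3 × 0.3730 × 0.393129 = 0.439911 (base)
P(M+2) = C(3,1) × 0.37300^2 × 0.62700^1 = 3 × 0.139129 × 0.6270 = 0.261702
Relative intensity = 0.261702 / 0.439911 × 100 = 59.5

59.5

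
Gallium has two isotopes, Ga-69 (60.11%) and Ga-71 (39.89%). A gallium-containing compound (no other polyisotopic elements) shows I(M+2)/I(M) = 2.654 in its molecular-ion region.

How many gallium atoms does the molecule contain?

4

For n independent Ga atoms, I(M+2)/I(M) = n · (abundance Ga-71) / (abundance Ga-69) = n · 0.3989/0.6011.
n = 2.654 × 0.6011/0.3989 = 4.00 ≈ 4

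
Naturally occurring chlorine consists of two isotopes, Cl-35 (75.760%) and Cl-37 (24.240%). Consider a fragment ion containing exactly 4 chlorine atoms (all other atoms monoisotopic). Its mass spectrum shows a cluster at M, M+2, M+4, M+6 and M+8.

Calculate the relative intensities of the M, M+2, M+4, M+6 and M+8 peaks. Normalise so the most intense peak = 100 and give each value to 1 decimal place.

78.1 : 100.0 : 48.0 : 10.2 : 0.8

Expanding (0.75760 + 0.24240)^4:
P(M) = 0.75760^4 = 0.329428
P(M+2) = 4 × 0.75760^3 × 0.24240^1 = 0.421612
P(M+4) = 6 × 0.75760^2 × 0.24240^2 = 0.202347
P(M+6) = 4 × 0.75760^1 × 0.24240^3 = 0.043162
P(M+8) = 0.24240^4 = 0.003452
The M+2 peak is largest (0.421612); scaling to 100 gives 78.1 : 100.0 : 48.0 : 10.2 : 0.8.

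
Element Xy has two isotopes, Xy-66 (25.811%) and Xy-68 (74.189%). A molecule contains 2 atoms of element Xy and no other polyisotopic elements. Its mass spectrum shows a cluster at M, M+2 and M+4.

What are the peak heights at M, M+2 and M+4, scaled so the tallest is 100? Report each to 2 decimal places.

Each Xy atom is independently Xy-66 (p = 0.25811) or Xy-68 (q = 0.74189); the cluster is the binomial expansion (p + q)^2.
P(M) = 0.25811^2 = 0.066621
P(M+2) = 2 × 0.25811^1 × 0.74189^1 = 0.382978
P(M+4) = 0.74189^2 = 0.550401
The M+4 peak is largest (0.550401); scaling to 100 gives 12.10 : 69.58 : 100.00.

12.10 : 69.58 : 100.00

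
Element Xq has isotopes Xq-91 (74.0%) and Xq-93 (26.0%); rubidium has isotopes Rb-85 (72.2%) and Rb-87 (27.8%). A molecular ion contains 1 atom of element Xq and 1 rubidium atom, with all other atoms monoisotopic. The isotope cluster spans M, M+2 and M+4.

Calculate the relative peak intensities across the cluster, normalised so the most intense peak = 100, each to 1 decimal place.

100.0 : 73.6 : 13.5

Element Xq pattern (n=1): 0.7400 : 0.2600
Rubidium pattern (n=1): 0.7220 : 0.2780
Convolve the two distributions (both contribute in 2-u steps):
  M: 0.7400×0.7220 = 0.534280
  M+2: 0.7400×0.2780 + 0.2600×0.7220 = 0.393440
  M+4: 0.2600×0.2780 = 0.072280
Scale to base peak (0.534280) = 100: 100.0 : 73.6 : 13.5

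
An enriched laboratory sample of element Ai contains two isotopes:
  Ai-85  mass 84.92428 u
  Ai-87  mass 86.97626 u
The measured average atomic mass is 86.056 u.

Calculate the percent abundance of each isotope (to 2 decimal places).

Ai-85: 44.85%, Ai-87: 55.15%

Writing the weighted mean with unknown fraction x of Ai-85:
84.92428·x + 86.97626·(1 − x) = 86.056
(84.92428 − 86.97626)·x = 86.056 − 86.97626
x = -0.92026 / -2.05198 = 0.44847 → 44.85% Ai-85, 55.15% Ai-87.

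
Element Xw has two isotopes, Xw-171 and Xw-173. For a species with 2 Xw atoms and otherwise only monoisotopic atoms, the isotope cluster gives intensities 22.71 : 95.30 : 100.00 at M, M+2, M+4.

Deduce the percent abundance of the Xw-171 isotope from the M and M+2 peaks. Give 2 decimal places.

Let p = fractional abundance of Xw-171. I(M+2)/I(M) = [C(2,1)·p^1·(1−p)] / p^2 = 2·(1−p)/p = 95.30/22.71 = 4.1964
(1−p)/p = 4.1964/2 = 2.0982  ⇒  p = 1/(1 + 2.0982) = 0.3228
Xw-171: 32.28%, Xw-173: 67.72%.

32.28%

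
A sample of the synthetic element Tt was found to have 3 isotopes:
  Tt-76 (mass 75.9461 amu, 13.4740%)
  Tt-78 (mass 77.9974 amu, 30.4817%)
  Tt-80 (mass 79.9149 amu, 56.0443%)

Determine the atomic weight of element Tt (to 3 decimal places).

78.796 amu

Average mass = Σ (abundance × isotope mass) = 0.134740 × 75.9461 + 0.304817 × 77.9974 + 0.560443 × 79.9149
= 10.23298 + 23.77493 + 44.78775 = 78.79566 amu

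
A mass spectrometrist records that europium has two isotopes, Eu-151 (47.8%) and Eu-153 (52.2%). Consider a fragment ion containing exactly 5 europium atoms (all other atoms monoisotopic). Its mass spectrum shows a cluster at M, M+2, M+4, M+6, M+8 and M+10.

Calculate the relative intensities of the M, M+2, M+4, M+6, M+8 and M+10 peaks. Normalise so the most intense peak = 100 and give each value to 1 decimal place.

7.7 : 41.9 : 91.6 : 100.0 : 54.6 : 11.9

Each Eu atom is independently Eu-151 (p = 0.478) or Eu-153 (q = 0.522); the cluster is the binomial expansion (p + q)^5.
P(M) = 0.478^5 = 0.024954
P(M+2) = 5 × 0.478^4 × 0.522^1 = 0.136255
P(M+4) = 10 × 0.478^3 × 0.522^2 = 0.297594
P(M+6) = 10 × 0.478^2 × 0.522^3 = 0.324988
P(M+8) = 5 × 0.478^1 × 0.522^4 = 0.177452
P(M+10) = 0.522^5 = 0.038757
The M+6 peak is largest (0.324988); scaling to 100 gives 7.7 : 41.9 : 91.6 : 100.0 : 54.6 : 11.9.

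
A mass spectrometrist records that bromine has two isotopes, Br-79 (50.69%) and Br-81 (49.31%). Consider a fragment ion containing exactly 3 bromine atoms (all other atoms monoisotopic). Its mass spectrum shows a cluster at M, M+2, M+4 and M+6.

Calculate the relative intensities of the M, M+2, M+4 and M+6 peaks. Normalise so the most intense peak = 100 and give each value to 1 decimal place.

Each Br atom is independently Br-79 (p = 0.5069) or Br-81 (q = 0.4931); the cluster is the binomial expansion (p + q)^3.
P(M) = 0.5069^3 = 0.130247
P(M+2) = 3 × 0.5069^2 × 0.4931^1 = 0.380103
P(M+4) = 3 × 0.5069^1 × 0.4931^2 = 0.369755
P(M+6) = 0.4931^3 = 0.119896
The M+2 peak is largest (0.380103); scaling to 100 gives 34.3 : 100.0 : 97.3 : 31.5.

34.3 : 100.0 : 97.3 : 31.5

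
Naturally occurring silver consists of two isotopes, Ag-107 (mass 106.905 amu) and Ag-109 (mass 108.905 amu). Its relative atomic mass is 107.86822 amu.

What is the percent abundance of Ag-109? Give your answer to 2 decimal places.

Writing the weighted mean with unknown fraction x of Ag-107:
106.905·x + 108.905·(1 − x) = 107.86822
(106.905 − 108.905)·x = 107.86822 − 108.905
x = -1.03678 / -2.000 = 0.51839 → 51.84% Ag-107, 48.16% Ag-109.

48.16%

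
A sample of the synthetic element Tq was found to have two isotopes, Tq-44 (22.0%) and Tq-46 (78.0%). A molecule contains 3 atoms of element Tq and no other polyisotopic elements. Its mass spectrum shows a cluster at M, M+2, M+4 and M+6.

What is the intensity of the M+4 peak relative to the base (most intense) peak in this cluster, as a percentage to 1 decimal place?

Binomial terms of (0.220 + 0.780)^3: M 0.0106, M+2 0.1133, M+4 0.4015, M+6 0.4746 → M+6 is the base peak.
P(M+6) = C(3,3) × 0.220^0 × 0.780^3 = 1 × 1.0000 × 0.474552 = 0.474552 (base)
P(M+4) = C(3,2) × 0.220^1 × 0.780^2 = 3 × 0.2200 × 0.6084 = 0.401544
Relative intensity = 0.401544 / 0.474552 × 100 = 84.6

84.6%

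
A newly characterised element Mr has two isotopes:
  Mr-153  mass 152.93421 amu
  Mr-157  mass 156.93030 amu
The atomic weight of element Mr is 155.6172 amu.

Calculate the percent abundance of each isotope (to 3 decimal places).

With x = fraction of Mr-153 (so Mr-157 is 1 − x):
152.93421·x + 156.93030·(1 − x) = 155.6172
(152.93421 − 156.93030)·x = 155.6172 − 156.93030
x = -1.31310 / -3.99609 = 0.32860 → 32.860% Mr-153, 67.140% Mr-157.

Mr-153: 32.860%, Mr-157: 67.140%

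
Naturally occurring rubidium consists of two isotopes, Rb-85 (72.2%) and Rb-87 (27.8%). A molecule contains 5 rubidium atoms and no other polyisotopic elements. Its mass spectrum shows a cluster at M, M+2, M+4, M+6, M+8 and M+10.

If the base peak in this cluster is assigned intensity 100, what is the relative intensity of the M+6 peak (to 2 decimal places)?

Term probabilities: M 0.1962, M+2 0.3777, M+4 0.2909, M+6 0.1120, M+8 0.0216, M+10 0.0017. Base peak = M+2.
P(M+2) = C(5,1) × 0.722^4 × 0.278^1 = 5 × 0.27173701 × 0.2780 = 0.377714 (base)
P(M+6) = C(5,3) × 0.722^2 × 0.278^3 = 10 × 0.521284 × 0.02148495 = 0.111998
Relative intensity = 0.111998 / 0.377714 × 100 = 29.65

29.65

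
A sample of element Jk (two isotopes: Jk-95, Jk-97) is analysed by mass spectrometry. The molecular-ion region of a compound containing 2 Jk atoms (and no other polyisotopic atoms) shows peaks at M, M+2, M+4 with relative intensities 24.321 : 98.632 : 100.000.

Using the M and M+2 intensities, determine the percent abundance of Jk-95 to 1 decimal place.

33.0%

Let p = fractional abundance of Jk-95. I(M+2)/I(M) = [C(2,1)·p^1·(1−p)] / p^2 = 2·(1−p)/p = 98.632/24.321 = 4.0554
(1−p)/p = 4.0554/2 = 2.0277  ⇒  p = 1/(1 + 2.0277) = 0.3303
Jk-95: 33.0%, Jk-97: 67.0%.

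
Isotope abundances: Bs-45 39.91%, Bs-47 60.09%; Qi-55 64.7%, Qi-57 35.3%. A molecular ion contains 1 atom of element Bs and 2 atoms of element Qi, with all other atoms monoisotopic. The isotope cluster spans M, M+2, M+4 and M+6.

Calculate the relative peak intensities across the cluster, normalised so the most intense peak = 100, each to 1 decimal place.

38.5 : 100.0 : 74.7 : 17.3

Element Bs pattern (n=1): 0.3991 : 0.6009
Element Qi pattern (n=2): 0.418609 : 0.456782 : 0.124609
Convolve the two distributions (both contribute in 2-u steps):
  M: 0.3991×0.418609 = 0.167067
  M+2: 0.3991×0.456782 + 0.6009×0.418609 = 0.433844
  M+4: 0.3991×0.124609 + 0.6009×0.456782 = 0.324212
  M+6: 0.6009×0.124609 = 0.074878
Scale to base peak (0.433844) = 100: 38.5 : 100.0 : 74.7 : 17.3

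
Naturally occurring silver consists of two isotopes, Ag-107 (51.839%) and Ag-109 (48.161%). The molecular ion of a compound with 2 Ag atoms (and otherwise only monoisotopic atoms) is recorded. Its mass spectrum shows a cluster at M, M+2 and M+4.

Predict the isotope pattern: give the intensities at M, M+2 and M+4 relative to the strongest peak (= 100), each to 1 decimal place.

Each Ag atom is independently Ag-107 (p = 0.51839) or Ag-109 (q = 0.48161); the cluster is the binomial expansion (p + q)^2.
P(M) = 0.51839^2 = 0.268728
P(M+2) = 2 × 0.51839^1 × 0.48161^1 = 0.499324
P(M+4) = 0.48161^2 = 0.231948
The M+2 peak is largest (0.499324); scaling to 100 gives 53.8 : 100.0 : 46.5.

53.8 : 100.0 : 46.5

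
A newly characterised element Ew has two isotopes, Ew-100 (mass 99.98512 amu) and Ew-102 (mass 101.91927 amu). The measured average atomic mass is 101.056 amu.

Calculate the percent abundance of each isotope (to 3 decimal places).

Ew-100: 44.633%, Ew-102: 55.367%

Let x be the fractional abundance of Ew-100; then Ew-102 has abundance 1 − x.
99.98512·x + 101.91927·(1 − x) = 101.056
(99.98512 − 101.91927)·x = 101.056 − 101.91927
x = -0.86327 / -1.93415 = 0.44633 → 44.633% Ew-100, 55.367% Ew-102.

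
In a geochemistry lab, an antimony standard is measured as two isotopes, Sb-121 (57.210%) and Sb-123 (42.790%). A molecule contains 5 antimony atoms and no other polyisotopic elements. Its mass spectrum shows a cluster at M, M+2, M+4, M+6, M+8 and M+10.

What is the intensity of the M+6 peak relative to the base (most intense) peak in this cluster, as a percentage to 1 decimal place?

Binomial terms of (0.57210 + 0.42790)^5: M 0.0613, M+2 0.2292, M+4 0.3428, M+6 0.2564, M+8 0.0959, M+10 0.0143 → M+4 is the base peak.
P(M+4) = C(5,2) × 0.57210^3 × 0.42790^2 = 10 × 0.18724742 × 0.18309841 = 0.342847 (base)
P(M+6) = C(5,3) × 0.57210^2 × 0.42790^3 = 10 × 0.32729841 × 0.07834781 = 0.256431
Relative intensity = 0.256431 / 0.342847 × 100 = 74.8

74.8%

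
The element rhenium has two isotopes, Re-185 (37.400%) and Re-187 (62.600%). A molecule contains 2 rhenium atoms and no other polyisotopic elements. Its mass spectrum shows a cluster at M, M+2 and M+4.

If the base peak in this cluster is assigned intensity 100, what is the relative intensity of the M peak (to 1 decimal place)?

29.9

Binomial terms of (0.37400 + 0.62600)^2: M 0.1399, M+2 0.4682, M+4 0.3919 → M+2 is the base peak.
P(M+2) = C(2,1) × 0.37400^1 × 0.62600^1 = 2 × 0.3740 × 0.6260 = 0.468248 (base)
P(M) = C(2,0) × 0.37400^2 × 0.62600^0 = 1 × 0.139876 × 1.0000 = 0.139876
Relative intensity = 0.139876 / 0.468248 × 100 = 29.9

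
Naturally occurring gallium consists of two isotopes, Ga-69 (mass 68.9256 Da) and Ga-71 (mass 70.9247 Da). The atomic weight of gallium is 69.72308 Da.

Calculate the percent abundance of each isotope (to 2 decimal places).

Let x be the fractional abundance of Ga-69; then Ga-71 has abundance 1 − x.
68.9256·x + 70.9247·(1 − x) = 69.72308
(68.9256 − 70.9247)·x = 69.72308 − 70.9247
x = -1.20162 / -1.9991 = 0.60108 → 60.11% Ga-69, 39.89% Ga-71.

Ga-69: 60.11%, Ga-71: 39.89%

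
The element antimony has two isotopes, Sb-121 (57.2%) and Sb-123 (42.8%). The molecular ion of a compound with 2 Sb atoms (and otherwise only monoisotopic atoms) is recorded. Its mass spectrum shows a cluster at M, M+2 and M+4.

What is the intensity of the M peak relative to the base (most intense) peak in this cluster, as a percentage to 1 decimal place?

66.8%

(0.572 + 0.428)^2 gives M 0.3272, M+2 0.4896, M+4 0.1832; the largest is M+2.
P(M+2) = C(2,1) × 0.572^1 × 0.428^1 = 2 × 0.5720 × 0.4280 = 0.489632 (base)
P(M) = C(2,0) × 0.572^2 × 0.428^0 = 1 × 0.327184 × 1.0000 = 0.327184
Relative intensity = 0.327184 / 0.489632 × 100 = 66.8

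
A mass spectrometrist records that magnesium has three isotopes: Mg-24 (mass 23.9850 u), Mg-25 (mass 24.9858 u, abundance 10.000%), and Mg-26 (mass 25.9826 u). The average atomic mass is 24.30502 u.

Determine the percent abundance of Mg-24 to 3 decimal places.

Let x and y be the fractions of Mg-24 and Mg-26. Then x + y = 1 − 0.10000 = 0.90000 and 23.9850x + 25.9826y = 24.30502 − 0.10000×24.9858 = 21.80644.
Substituting: 23.9850x + 25.9826(0.90000 − x) = 21.80644
(23.9850 − 25.9826)x = -1.5779  ⇒  x = 0.78990, y = 0.11010
Mg-24: 78.990%, Mg-26: 11.010%.

78.990%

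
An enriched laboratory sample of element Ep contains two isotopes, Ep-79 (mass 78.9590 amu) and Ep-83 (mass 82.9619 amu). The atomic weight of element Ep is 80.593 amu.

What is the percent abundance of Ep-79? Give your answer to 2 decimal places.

Let x be the fractional abundance of Ep-79; then Ep-83 has abundance 1 − x.
78.9590·x + 82.9619·(1 − x) = 80.593
(78.9590 − 82.9619)·x = 80.593 − 82.9619
x = -2.3689 / -4.0029 = 0.59180 → 59.18% Ep-79, 40.82% Ep-83.

59.18%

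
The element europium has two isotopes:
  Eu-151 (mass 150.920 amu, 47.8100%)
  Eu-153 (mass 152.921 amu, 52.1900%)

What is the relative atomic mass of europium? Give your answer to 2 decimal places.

151.96 amu

Weight each isotope mass by its fractional abundance: 0.478100 × 150.920 + 0.521900 × 152.921
= 72.1549 + 79.8095 = 151.9644 amu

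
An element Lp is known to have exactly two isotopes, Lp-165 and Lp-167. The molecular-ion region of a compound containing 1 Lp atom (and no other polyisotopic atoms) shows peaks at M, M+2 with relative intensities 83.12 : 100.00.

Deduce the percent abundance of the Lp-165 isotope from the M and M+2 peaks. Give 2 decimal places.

45.39%

Write p for the Lp-165 fraction. I(M+2)/I(M) = [C(1,1)·p^0·(1−p)] / p^1 = 1·(1−p)/p = 100.00/83.12 = 1.2031
(1−p)/p = 1.2031/1 = 1.2031  ⇒  p = 1/(1 + 1.2031) = 0.4539
Lp-165: 45.39%, Lp-167: 54.61%.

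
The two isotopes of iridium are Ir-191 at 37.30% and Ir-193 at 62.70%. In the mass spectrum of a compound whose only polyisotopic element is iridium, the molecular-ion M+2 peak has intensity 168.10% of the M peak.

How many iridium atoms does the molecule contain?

For n independent Ir atoms, I(M+2)/I(M) = n · (abundance Ir-193) / (abundance Ir-191) = n · 0.6270/0.3730.
n = 1.6810 × 0.3730/0.6270 = 1.00 ≈ 1

1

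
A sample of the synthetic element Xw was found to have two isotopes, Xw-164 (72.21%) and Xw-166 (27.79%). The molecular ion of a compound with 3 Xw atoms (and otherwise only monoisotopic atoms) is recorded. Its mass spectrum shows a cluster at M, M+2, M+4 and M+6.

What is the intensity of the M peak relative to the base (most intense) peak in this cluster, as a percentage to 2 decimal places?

Binomial terms of (0.7221 + 0.2779)^3: M 0.3765, M+2 0.4347, M+4 0.1673, M+6 0.0215 → M+2 is the base peak.
P(M+2) = C(3,1) × 0.7221^2 × 0.2779^1 = 3 × 0.52142841 × 0.2779 = 0.434715 (base)
P(M) = C(3,0) × 0.7221^3 × 0.2779^0 = 1 × 0.37652345 × 1.0000 = 0.376523
Relative intensity = 0.376523 / 0.434715 × 100 = 86.61

86.61%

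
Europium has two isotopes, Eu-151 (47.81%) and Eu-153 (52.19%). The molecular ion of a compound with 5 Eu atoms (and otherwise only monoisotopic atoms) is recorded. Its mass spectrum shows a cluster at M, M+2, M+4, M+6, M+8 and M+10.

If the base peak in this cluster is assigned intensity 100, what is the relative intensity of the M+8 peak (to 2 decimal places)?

(0.4781 + 0.5219)^5 gives M 0.0250, M+2 0.1363, M+4 0.2977, M+6 0.3249, M+8 0.1774, M+10 0.0387; the largest is M+6.
P(M+6) = C(5,3) × 0.4781^2 × 0.5219^3 = 10 × 0.22857961 × 0.14215492 = 0.324937 (base)
P(M+8) = C(5,4) × 0.4781^1 × 0.5219^4 = 5 × 0.4781 × 0.07419065 = 0.177353
Relative intensity = 0.177353 / 0.324937 × 100 = 54.58

54.58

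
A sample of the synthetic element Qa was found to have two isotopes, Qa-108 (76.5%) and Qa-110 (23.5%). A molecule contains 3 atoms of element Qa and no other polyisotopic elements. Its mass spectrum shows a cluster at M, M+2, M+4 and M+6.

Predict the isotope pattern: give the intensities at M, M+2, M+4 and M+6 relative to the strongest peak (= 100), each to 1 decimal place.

Each Qa atom is independently Qa-108 (p = 0.765) or Qa-110 (q = 0.235); the cluster is the binomial expansion (p + q)^3.
P(M) = 0.765^3 = 0.447697
P(M+2) = 3 × 0.765^2 × 0.235^1 = 0.412584
P(M+4) = 3 × 0.765^1 × 0.235^2 = 0.126741
P(M+6) = 0.235^3 = 0.012978
The M peak is largest (0.447697); scaling to 100 gives 100.0 : 92.2 : 28.3 : 2.9.

100.0 : 92.2 : 28.3 : 2.9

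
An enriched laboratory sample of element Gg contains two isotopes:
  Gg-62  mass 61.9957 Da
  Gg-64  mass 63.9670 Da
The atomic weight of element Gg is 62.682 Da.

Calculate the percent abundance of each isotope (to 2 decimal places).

Gg-62: 65.19%, Gg-64: 34.81%

Let x be the fractional abundance of Gg-62; then Gg-64 has abundance 1 − x.
61.9957·x + 63.9670·(1 − x) = 62.682
(61.9957 − 63.9670)·x = 62.682 − 63.9670
x = -1.2850 / -1.9713 = 0.65185 → 65.19% Gg-62, 34.81% Gg-64.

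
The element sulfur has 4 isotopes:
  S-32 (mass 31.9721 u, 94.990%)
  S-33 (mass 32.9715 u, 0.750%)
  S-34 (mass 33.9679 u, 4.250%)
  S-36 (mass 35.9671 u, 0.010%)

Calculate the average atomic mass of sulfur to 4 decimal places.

The abundance-weighted mean is 0.94990 × 31.9721 + 0.00750 × 32.9715 + 0.04250 × 33.9679 + 0.00010 × 35.9671
= 30.37030 + 0.24729 + 1.44364 + 0.00360 = 32.06483 u

32.0648 u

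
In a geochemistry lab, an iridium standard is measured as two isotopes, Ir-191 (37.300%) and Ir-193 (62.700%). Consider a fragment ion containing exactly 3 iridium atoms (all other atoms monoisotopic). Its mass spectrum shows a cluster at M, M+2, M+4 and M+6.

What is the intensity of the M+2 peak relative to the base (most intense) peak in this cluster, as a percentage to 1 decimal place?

Binomial terms of (0.37300 + 0.62700)^3: M 0.0519, M+2 0.2617, M+4 0.4399, M+6 0.2465 → M+4 is the base peak.
P(M+4) = C(3,2) × 0.37300^1 × 0.62700^2 = 3 × 0.3730 × 0.393129 = 0.439911 (base)
P(M+2) = C(3,1) × 0.37300^2 × 0.62700^1 = 3 × 0.139129 × 0.6270 = 0.261702
Relative intensity = 0.261702 / 0.439911 × 100 = 59.5

59.5%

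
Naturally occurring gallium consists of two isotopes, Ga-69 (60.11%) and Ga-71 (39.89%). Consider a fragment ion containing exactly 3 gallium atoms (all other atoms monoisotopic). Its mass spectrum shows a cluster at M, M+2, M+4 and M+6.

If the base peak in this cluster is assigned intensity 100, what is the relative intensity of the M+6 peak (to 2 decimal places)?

(0.6011 + 0.3989)^3 gives M 0.2172, M+2 0.4324, M+4 0.2869, M+6 0.0635; the largest is M+2.
P(M+2) = C(3,1) × 0.6011^2 × 0.3989^1 = 3 × 0.36132121 × 0.3989 = 0.432393 (base)
P(M+6) = C(3,3) × 0.6011^0 × 0.3989^3 = 1 × 1.0000 × 0.06347345 = 0.063473
Relative intensity = 0.063473 / 0.432393 × 100 = 14.68

14.68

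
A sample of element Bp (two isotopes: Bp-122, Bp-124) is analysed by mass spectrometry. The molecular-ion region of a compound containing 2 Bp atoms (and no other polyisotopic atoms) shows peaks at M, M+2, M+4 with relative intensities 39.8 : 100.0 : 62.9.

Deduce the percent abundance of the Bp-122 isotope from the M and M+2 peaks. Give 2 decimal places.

Write p for the Bp-122 fraction. I(M+2)/I(M) = [C(2,1)·p^1·(1−p)] / p^2 = 2·(1−p)/p = 100.0/39.8 = 2.5126
(1−p)/p = 2.5126/2 = 1.2563  ⇒  p = 1/(1 + 1.2563) = 0.4432
Bp-122: 44.32%, Bp-124: 55.68%.

44.32%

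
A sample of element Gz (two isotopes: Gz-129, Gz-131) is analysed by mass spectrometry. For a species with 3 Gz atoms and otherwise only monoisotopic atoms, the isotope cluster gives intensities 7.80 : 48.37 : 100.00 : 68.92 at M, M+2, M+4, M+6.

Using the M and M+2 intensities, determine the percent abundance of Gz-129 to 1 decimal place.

Write p for the Gz-129 fraction. I(M+2)/I(M) = [C(3,1)·p^2·(1−p)] / p^3 = 3·(1−p)/p = 48.37/7.80 = 6.2013
(1−p)/p = 6.2013/3 = 2.0671  ⇒  p = 1/(1 + 2.0671) = 0.3260
Gz-129: 32.6%, Gz-131: 67.4%.

32.6%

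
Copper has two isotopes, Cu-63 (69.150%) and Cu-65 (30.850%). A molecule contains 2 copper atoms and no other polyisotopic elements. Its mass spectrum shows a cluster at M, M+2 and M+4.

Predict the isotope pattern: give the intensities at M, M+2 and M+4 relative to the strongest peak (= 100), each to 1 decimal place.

Expanding (0.69150 + 0.30850)^2:
P(M) = 0.69150^2 = 0.478172
P(M+2) = 2 × 0.69150^1 × 0.30850^1 = 0.426656
P(M+4) = 0.30850^2 = 0.095172
The M peak is largest (0.478172); scaling to 100 gives 100.0 : 89.2 : 19.9.

100.0 : 89.2 : 19.9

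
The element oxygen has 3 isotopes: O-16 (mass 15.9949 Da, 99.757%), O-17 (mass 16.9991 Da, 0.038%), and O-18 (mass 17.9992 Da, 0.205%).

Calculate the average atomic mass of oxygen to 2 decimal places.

16.00 Da

Weight each isotope mass by its fractional abundance: 0.99757 × 15.9949 + 0.00038 × 16.9991 + 0.00205 × 17.9992
= 15.95603 + 0.00646 + 0.03690 = 15.99939 Da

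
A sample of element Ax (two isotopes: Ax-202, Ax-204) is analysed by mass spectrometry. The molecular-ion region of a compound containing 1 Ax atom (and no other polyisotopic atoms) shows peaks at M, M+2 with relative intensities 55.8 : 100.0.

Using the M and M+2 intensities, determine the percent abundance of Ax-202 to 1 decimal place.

Write p for the Ax-202 fraction. I(M+2)/I(M) = [C(1,1)·p^0·(1−p)] / p^1 = 1·(1−p)/p = 100.0/55.8 = 1.7921
(1−p)/p = 1.7921/1 = 1.7921  ⇒  p = 1/(1 + 1.7921) = 0.3582
Ax-202: 35.8%, Ax-204: 64.2%.

35.8%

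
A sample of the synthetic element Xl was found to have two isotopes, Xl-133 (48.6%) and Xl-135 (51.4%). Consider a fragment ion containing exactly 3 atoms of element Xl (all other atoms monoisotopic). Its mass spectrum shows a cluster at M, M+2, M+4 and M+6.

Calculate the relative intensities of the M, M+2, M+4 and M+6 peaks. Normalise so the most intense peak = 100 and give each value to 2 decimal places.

The 3 Xl atoms are independent, so intensities follow the terms of (0.486 + 0.514)^3.
P(M) = 0.486^3 = 0.114791
P(M+2) = 3 × 0.486^2 × 0.514^1 = 0.364214
P(M+4) = 3 × 0.486^1 × 0.514^2 = 0.385198
P(M+6) = 0.514^3 = 0.135797
The M+4 peak is largest (0.385198); scaling to 100 gives 29.80 : 94.55 : 100.00 : 35.25.

29.80 : 94.55 : 100.00 : 35.25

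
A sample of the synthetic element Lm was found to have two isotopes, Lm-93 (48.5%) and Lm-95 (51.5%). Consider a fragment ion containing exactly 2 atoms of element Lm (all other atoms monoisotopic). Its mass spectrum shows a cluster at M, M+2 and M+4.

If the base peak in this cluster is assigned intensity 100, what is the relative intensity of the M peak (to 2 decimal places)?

Binomial terms of (0.485 + 0.515)^2: M 0.2352, M+2 0.4995, M+4 0.2652 → M+2 is the base peak.
P(M+2) = C(2,1) × 0.485^1 × 0.515^1 = 2 × 0.4850 × 0.5150 = 0.499550 (base)
P(M) = C(2,0) × 0.485^2 × 0.515^0 = 1 × 0.235225 × 1.0000 = 0.235225
Relative intensity = 0.235225 / 0.499550 × 100 = 47.09

47.09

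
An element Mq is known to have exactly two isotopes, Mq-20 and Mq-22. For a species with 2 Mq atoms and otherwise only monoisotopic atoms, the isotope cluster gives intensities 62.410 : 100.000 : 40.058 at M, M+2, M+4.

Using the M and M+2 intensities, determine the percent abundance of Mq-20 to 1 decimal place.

Write p for the Mq-20 fraction. I(M+2)/I(M) = [C(2,1)·p^1·(1−p)] / p^2 = 2·(1−p)/p = 100.000/62.410 = 1.6023
(1−p)/p = 1.6023/2 = 0.8012  ⇒  p = 1/(1 + 0.8012) = 0.5552
Mq-20: 55.5%, Mq-22: 44.5%.

55.5%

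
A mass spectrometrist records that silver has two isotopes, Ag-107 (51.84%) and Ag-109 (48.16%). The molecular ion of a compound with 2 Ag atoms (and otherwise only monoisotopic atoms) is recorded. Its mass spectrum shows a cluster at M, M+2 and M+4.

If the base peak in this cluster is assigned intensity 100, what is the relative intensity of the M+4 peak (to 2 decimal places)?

Binomial terms of (0.5184 + 0.4816)^2: M 0.2687, M+2 0.4993, M+4 0.2319 → M+2 is the base peak.
P(M+2) = C(2,1) × 0.5184^1 × 0.4816^1 = 2 × 0.5184 × 0.4816 = 0.499323 (base)
P(M+4) = C(2,2) × 0.5184^0 × 0.4816^2 = 1 × 1.0000 × 0.23193856 = 0.231939
Relative intensity = 0.231939 / 0.499323 × 100 = 46.45

46.45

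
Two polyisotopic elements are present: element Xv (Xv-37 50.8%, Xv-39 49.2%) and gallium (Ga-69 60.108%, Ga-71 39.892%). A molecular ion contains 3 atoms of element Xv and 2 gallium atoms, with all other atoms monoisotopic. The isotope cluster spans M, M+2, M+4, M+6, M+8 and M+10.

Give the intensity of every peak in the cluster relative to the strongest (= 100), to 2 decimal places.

14.06 : 59.52 : 100.00 : 83.30 : 34.39 : 5.63

Element Xv pattern (n=3): 0.13109651 : 0.38090246 : 0.36890554 : 0.11909549
Gallium pattern (n=2): 0.36129717 : 0.47956567 : 0.15913717
Convolve the two distributions (both contribute in 2-u steps):
  M: 0.13109651×0.36129717 = 0.047365
  M+2: 0.13109651×0.47956567 + 0.38090246×0.36129717 = 0.200488
  M+4: 0.13109651×0.15913717 + 0.38090246×0.47956567 + 0.36890554×0.36129717 = 0.336815
  M+6: 0.38090246×0.15913717 + 0.36890554×0.47956567 + 0.11909549×0.36129717 = 0.280559
  M+8: 0.36890554×0.15913717 + 0.11909549×0.47956567 = 0.115821
  M+10: 0.11909549×0.15913717 = 0.018953
Scale to base peak (0.336815) = 100: 14.06 : 59.52 : 100.00 : 83.30 : 34.39 : 5.63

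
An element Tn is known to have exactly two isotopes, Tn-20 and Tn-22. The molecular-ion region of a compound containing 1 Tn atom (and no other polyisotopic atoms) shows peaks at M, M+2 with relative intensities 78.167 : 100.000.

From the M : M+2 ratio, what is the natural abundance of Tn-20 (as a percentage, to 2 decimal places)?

Write p for the Tn-20 fraction. I(M+2)/I(M) = [C(1,1)·p^0·(1−p)] / p^1 = 1·(1−p)/p = 100.000/78.167 = 1.2793
(1−p)/p = 1.2793/1 = 1.2793  ⇒  p = 1/(1 + 1.2793) = 0.4387
Tn-20: 43.87%, Tn-22: 56.13%.

43.87%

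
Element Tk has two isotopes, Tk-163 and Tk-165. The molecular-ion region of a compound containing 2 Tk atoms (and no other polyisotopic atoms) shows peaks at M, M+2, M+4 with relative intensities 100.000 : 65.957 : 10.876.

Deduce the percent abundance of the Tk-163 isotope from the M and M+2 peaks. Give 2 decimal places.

75.20%

Let p = fractional abundance of Tk-163. I(M+2)/I(M) = [C(2,1)·p^1·(1−p)] / p^2 = 2·(1−p)/p = 65.957/100.000 = 0.6596
(1−p)/p = 0.6596/2 = 0.3298  ⇒  p = 1/(1 + 0.3298) = 0.7520
Tk-163: 75.20%, Tk-165: 24.80%.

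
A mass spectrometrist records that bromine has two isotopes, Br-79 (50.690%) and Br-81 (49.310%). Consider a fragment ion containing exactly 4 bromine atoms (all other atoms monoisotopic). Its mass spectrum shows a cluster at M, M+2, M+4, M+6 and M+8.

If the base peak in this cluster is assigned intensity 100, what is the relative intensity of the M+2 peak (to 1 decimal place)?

Binomial terms of (0.50690 + 0.49310)^4: M 0.0660, M+2 0.2569, M+4 0.3749, M+6 0.2431, M+8 0.0591 → M+4 is the base peak.
P(M+4) = C(4,2) × 0.50690^2 × 0.49310^2 = 6 × 0.25694761 × 0.24314761 = 0.374857 (base)
P(M+2) = C(4,1) × 0.50690^3 × 0.49310^1 = 4 × 0.13024674 × 0.4931 = 0.256899
Relative intensity = 0.256899 / 0.374857 × 100 = 68.5

68.5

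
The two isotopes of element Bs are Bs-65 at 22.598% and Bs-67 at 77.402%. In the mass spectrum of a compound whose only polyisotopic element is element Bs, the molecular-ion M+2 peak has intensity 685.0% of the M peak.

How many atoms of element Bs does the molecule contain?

For n independent Bs atoms, I(M+2)/I(M) = n · (abundance Bs-67) / (abundance Bs-65) = n · 0.77402/0.22598.
n = 6.850 × 0.22598/0.77402 = 2.00 ≈ 2

2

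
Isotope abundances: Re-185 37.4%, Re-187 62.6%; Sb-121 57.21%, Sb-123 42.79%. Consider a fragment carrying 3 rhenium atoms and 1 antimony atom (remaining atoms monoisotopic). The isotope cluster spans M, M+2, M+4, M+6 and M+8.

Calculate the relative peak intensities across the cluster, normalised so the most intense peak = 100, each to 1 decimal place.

8.2 : 47.4 : 100.0 : 90.3 : 28.8

Rhenium pattern (n=3): 0.05231362 : 0.26268713 : 0.43968487 : 0.24531438
Antimony pattern (n=1): 0.5721 : 0.4279
Convolve the two distributions (both contribute in 2-u steps):
  M: 0.05231362×0.5721 = 0.029929
  M+2: 0.05231362×0.4279 + 0.26268713×0.5721 = 0.172668
  M+4: 0.26268713×0.4279 + 0.43968487×0.5721 = 0.363948
  M+6: 0.43968487×0.4279 + 0.24531438×0.5721 = 0.328486
  M+8: 0.24531438×0.4279 = 0.104970
Scale to base peak (0.363948) = 100: 8.2 : 47.4 : 100.0 : 90.3 : 28.8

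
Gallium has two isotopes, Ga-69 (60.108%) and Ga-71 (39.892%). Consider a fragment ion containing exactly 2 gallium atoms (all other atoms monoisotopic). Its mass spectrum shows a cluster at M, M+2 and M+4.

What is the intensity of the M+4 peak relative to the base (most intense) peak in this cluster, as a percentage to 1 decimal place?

(0.60108 + 0.39892)^2 gives M 0.3613, M+2 0.4796, M+4 0.1591; the largest is M+2.
P(M+2) = C(2,1) × 0.60108^1 × 0.39892^1 = 2 × 0.60108 × 0.39892 = 0.479566 (base)
P(M+4) = C(2,2) × 0.60108^0 × 0.39892^2 = 1 × 1.0000 × 0.15913717 = 0.159137
Relative intensity = 0.159137 / 0.479566 × 100 = 33.2

33.2%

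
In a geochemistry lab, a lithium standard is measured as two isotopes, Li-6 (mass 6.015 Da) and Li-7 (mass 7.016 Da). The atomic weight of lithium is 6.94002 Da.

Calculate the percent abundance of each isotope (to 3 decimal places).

Writing the weighted mean with unknown fraction x of Li-6:
6.015·x + 7.016·(1 − x) = 6.94002
(6.015 − 7.016)·x = 6.94002 − 7.016
x = -0.07598 / -1.001 = 0.07590 → 7.590% Li-6, 92.410% Li-7.

Li-6: 7.590%, Li-7: 92.410%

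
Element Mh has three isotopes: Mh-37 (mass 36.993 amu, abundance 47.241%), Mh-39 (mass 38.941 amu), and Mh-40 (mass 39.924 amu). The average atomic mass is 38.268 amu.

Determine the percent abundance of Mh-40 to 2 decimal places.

25.15%

Let x and y be the fractions of Mh-39 and Mh-40. Then x + y = 1 − 0.47241 = 0.52759 and 38.941x + 39.924y = 38.268 − 0.47241×36.993 = 20.79213687.
Substituting: 38.941x + 39.924(0.52759 − x) = 20.79213687
(38.941 − 39.924)x = -0.27136629  ⇒  x = 0.27606, y = 0.25153
Mh-39: 27.61%, Mh-40: 25.15%.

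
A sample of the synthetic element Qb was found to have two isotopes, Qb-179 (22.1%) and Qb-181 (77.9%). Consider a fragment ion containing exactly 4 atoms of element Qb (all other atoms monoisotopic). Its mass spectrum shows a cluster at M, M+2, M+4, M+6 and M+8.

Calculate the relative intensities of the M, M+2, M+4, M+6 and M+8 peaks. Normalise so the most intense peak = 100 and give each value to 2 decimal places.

0.57 : 8.05 : 42.55 : 100.00 : 88.12

Expanding (0.221 + 0.779)^4:
P(M) = 0.221^4 = 0.002385
P(M+2) = 4 × 0.221^3 × 0.779^1 = 0.033634
P(M+4) = 6 × 0.221^2 × 0.779^2 = 0.177832
P(M+6) = 4 × 0.221^1 × 0.779^3 = 0.417893
P(M+8) = 0.779^4 = 0.368256
The M+6 peak is largest (0.417893); scaling to 100 gives 0.57 : 8.05 : 42.55 : 100.00 : 88.12.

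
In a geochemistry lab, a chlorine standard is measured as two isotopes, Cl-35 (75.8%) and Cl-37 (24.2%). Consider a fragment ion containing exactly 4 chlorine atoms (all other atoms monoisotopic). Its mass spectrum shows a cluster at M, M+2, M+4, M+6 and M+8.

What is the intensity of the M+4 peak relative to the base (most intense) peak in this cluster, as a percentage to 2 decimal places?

Term probabilities: M 0.3301, M+2 0.4216, M+4 0.2019, M+6 0.0430, M+8 0.0034. Base peak = M+2.
P(M+2) = C(4,1) × 0.758^3 × 0.242^1 = 4 × 0.43551951 × 0.2420 = 0.421583 (base)
P(M+4) = C(4,2) × 0.758^2 × 0.242^2 = 6 × 0.574564 × 0.058564 = 0.201893
Relative intensity = 0.201893 / 0.421583 × 100 = 47.89

47.89%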